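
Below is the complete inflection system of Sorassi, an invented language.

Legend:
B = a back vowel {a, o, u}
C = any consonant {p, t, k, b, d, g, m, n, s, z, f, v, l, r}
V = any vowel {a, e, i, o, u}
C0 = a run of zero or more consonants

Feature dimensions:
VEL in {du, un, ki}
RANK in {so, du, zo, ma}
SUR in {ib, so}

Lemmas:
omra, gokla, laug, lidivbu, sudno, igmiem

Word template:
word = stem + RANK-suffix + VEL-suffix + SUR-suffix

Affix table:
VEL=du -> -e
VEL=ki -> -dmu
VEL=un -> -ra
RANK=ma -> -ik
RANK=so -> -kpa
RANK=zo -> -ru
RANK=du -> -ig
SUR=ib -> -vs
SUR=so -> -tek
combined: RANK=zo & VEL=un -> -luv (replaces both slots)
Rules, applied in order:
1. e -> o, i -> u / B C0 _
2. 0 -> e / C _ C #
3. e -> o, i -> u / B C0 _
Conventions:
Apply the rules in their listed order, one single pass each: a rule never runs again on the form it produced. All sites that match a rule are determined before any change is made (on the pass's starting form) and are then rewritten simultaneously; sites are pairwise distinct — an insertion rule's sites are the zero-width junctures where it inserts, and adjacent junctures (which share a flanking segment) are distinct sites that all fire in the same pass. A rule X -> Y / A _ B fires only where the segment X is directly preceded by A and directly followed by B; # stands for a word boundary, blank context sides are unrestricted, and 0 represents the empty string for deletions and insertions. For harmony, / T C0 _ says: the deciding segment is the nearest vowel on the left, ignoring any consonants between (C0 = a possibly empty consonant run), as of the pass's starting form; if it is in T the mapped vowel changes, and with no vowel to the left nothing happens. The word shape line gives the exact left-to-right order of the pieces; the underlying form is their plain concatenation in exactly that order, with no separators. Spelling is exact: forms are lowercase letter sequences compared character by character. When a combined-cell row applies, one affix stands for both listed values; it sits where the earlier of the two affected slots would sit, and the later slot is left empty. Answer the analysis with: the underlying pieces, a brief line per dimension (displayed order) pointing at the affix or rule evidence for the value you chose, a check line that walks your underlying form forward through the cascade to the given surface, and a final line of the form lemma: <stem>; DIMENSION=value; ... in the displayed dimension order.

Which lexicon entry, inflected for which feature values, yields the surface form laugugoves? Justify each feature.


underlying: laug-ig-e-vs
VEL=du - signalled by the affix -e
RANK=du - signalled by the affix -ig
SUR=ib - signalled by the affix -vs
check: laugigevs -> laugugevs -> laugugeves -> laugugoves
lemma: laug; VEL=du; RANK=du; SUR=ib


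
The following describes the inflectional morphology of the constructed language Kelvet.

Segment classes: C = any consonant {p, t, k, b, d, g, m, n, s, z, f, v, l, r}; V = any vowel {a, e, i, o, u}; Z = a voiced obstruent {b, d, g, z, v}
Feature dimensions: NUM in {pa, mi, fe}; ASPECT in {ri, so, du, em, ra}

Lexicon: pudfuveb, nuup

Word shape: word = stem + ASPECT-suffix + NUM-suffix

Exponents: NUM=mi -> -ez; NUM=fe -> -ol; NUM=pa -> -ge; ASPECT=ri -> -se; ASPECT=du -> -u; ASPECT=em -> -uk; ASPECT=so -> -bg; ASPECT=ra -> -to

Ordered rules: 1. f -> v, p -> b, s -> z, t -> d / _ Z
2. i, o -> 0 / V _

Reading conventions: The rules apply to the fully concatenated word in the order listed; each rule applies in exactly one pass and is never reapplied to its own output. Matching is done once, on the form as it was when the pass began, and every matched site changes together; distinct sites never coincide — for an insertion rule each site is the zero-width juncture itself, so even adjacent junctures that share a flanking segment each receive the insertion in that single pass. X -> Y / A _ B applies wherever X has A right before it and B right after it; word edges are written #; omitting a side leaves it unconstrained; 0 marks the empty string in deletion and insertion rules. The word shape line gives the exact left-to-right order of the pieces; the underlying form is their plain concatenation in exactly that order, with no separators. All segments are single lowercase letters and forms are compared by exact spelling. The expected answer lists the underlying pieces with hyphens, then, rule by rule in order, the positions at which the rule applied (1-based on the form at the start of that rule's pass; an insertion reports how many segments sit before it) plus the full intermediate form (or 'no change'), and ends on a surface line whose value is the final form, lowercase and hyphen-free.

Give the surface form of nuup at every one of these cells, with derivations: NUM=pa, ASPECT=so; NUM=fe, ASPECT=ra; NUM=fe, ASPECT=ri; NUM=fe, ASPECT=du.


cell NUM=pa, ASPECT=so:
underlying: nuup-bg-ge
1. f -> v, p -> b, s -> z, t -> d / _ Z: fires at position(s) 4: nuubbgge
2. i, o -> 0 / V _: no change
surface: nuubbgge

cell NUM=fe, ASPECT=ra:
underlying: nuup-to-ol
1. f -> v, p -> b, s -> z, t -> d / _ Z: no change
2. i, o -> 0 / V _: fires at position(s) 7: nuuptol
surface: nuuptol

cell NUM=fe, ASPECT=ri:
underlying: nuup-se-ol
1. f -> v, p -> b, s -> z, t -> d / _ Z: no change
2. i, o -> 0 / V _: fires at position(s) 7: nuupsel
surface: nuupsel

cell NUM=fe, ASPECT=du:
underlying: nuup-u-ol
1. f -> v, p -> b, s -> z, t -> d / _ Z: no change
2. i, o -> 0 / V _: fires at position(s) 6: nuupul
surface: nuupul


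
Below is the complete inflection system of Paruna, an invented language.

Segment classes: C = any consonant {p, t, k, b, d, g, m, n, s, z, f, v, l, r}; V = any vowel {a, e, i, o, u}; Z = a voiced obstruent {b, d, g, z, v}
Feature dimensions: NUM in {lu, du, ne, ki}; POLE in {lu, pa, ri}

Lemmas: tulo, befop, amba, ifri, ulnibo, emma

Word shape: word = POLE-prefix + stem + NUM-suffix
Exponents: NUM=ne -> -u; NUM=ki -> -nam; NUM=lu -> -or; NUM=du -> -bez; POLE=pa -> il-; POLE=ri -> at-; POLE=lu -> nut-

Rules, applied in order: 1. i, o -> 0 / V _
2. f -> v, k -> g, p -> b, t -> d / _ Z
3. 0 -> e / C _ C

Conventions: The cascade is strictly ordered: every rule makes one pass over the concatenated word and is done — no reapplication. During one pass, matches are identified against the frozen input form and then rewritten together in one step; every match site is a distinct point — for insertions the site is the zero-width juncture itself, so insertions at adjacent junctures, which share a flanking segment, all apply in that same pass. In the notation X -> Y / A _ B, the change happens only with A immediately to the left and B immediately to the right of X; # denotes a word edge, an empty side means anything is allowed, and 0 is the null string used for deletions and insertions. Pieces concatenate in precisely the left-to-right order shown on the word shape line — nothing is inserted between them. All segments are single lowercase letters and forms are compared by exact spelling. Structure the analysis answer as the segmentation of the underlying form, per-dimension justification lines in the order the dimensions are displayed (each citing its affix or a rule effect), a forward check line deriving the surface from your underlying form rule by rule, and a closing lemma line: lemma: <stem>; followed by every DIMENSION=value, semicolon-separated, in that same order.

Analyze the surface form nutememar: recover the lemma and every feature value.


underlying: nut-emma-or
NUM=lu - signalled by the affix -or
POLE=lu - signalled by the affix nut-
check: nutemmaor -> nutemmar -> nutemmar -> nutememar
lemma: emma; NUM=lu; POLE=lu


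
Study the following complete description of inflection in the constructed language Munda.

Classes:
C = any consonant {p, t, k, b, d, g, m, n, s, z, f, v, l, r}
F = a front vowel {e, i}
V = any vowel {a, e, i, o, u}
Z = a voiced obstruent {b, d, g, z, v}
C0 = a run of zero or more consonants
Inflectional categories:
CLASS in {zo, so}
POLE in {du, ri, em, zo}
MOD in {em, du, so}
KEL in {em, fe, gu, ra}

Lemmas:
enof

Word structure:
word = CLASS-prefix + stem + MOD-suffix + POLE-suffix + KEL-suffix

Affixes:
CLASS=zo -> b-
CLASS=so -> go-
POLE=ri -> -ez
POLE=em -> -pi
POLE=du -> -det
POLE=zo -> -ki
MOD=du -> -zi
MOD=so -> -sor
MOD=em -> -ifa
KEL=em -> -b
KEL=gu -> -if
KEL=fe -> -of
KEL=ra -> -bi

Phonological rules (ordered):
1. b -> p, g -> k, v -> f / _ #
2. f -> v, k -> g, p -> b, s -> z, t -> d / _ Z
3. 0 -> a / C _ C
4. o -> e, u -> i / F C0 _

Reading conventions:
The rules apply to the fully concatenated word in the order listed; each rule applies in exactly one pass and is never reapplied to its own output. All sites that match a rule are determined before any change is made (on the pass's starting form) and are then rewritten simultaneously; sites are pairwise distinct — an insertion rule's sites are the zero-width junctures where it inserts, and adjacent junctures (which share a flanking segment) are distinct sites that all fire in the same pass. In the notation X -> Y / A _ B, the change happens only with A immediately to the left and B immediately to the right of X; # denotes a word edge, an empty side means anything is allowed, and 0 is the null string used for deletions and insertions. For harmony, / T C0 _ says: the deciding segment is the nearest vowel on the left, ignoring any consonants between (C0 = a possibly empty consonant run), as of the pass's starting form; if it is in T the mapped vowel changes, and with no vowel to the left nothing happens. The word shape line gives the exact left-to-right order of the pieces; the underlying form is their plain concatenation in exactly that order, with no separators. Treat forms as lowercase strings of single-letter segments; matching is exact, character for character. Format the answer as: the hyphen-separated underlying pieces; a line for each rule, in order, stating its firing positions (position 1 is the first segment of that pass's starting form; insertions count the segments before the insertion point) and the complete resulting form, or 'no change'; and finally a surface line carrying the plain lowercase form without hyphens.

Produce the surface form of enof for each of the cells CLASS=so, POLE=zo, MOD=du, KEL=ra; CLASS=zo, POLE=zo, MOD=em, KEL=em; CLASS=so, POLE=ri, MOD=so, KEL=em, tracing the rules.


cell CLASS=so, POLE=zo, MOD=du, KEL=ra:
underlying: go-enof-zi-ki-bi
1. b -> p, g -> k, v -> f / _ #: no change
2. f -> v, k -> g, p -> b, s -> z, t -> d / _ Z: fires at position(s) 6: goenovzikibi
3. 0 -> a / C _ C: inserts after position(s) 6: goenovazikibi
4. o -> e, u -> i / F C0 _: fires at position(s) 5: goenevazikibi
surface: goenevazikibi

cell CLASS=zo, POLE=zo, MOD=em, KEL=em:
underlying: b-enof-ifa-ki-b
1. b -> p, g -> k, v -> f / _ #: fires at position(s) 11: benofifakip
2. f -> v, k -> g, p -> b, s -> z, t -> d / _ Z: no change
3. 0 -> a / C _ C: no change
4. o -> e, u -> i / F C0 _: fires at position(s) 4: benefifakip
surface: benefifakip

cell CLASS=so, POLE=ri, MOD=so, KEL=em:
underlying: go-enof-sor-ez-b
1. b -> p, g -> k, v -> f / _ #: fires at position(s) 12: goenofsorezp
2. f -> v, k -> g, p -> b, s -> z, t -> d / _ Z: no change
3. 0 -> a / C _ C: inserts after position(s) 6, 11: goenofasorezap
4. o -> e, u -> i / F C0 _: fires at position(s) 5: goenefasorezap
surface: goenefasorezap


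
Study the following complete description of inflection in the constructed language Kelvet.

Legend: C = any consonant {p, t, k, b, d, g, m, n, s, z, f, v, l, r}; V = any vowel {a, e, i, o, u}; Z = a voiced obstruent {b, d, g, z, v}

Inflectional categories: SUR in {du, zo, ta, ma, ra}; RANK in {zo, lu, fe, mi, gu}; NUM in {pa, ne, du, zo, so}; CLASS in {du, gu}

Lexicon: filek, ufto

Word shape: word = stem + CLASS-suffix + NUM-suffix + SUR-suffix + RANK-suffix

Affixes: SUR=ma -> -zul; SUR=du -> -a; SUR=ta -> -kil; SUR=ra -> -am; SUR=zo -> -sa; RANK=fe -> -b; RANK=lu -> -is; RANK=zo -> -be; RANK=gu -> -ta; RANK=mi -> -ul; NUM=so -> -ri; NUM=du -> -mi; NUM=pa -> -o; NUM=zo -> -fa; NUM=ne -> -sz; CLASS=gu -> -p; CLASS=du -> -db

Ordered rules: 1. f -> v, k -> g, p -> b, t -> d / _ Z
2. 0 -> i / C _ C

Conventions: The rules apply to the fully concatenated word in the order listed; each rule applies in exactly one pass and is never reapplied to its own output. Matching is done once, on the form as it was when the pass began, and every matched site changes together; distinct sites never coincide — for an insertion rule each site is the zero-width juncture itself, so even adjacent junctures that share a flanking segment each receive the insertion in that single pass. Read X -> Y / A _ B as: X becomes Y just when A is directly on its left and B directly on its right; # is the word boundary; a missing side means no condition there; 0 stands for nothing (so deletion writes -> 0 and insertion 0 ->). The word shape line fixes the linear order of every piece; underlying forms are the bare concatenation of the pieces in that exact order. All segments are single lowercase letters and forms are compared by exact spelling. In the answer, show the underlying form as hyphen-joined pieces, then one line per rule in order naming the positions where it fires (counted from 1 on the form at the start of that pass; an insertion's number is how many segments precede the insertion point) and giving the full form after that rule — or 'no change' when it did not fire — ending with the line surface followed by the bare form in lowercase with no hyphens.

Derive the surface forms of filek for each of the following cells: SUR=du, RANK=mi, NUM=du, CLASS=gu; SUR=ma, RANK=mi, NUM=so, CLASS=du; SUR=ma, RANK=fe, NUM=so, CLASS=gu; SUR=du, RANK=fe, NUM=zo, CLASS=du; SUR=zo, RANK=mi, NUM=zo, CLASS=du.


cell SUR=du, RANK=mi, NUM=du, CLASS=gu:
underlying: filek-p-mi-a-ul
1. f -> v, k -> g, p -> b, t -> d / _ Z: no change
2. 0 -> i / C _ C: inserts after position(s) 5, 6: filekipimiaul
surface: filekipimiaul

cell SUR=ma, RANK=mi, NUM=so, CLASS=du:
underlying: filek-db-ri-zul-ul
1. f -> v, k -> g, p -> b, t -> d / _ Z: fires at position(s) 5: filegdbrizulul
2. 0 -> i / C _ C: inserts after position(s) 5, 6, 7: filegidibirizulul
surface: filegidibirizulul

cell SUR=ma, RANK=fe, NUM=so, CLASS=gu:
underlying: filek-p-ri-zul-b
1. f -> v, k -> g, p -> b, t -> d / _ Z: no change
2. 0 -> i / C _ C: inserts after position(s) 5, 6, 11: filekipirizulib
surface: filekipirizulib

cell SUR=du, RANK=fe, NUM=zo, CLASS=du:
underlying: filek-db-fa-a-b
1. f -> v, k -> g, p -> b, t -> d / _ Z: fires at position(s) 5: filegdbfaab
2. 0 -> i / C _ C: inserts after position(s) 5, 6, 7: filegidibifaab
surface: filegidibifaab

cell SUR=zo, RANK=mi, NUM=zo, CLASS=du:
underlying: filek-db-fa-sa-ul
1. f -> v, k -> g, p -> b, t -> d / _ Z: fires at position(s) 5: filegdbfasaul
2. 0 -> i / C _ C: inserts after position(s) 5, 6, 7: filegidibifasaul
surface: filegidibifasaul


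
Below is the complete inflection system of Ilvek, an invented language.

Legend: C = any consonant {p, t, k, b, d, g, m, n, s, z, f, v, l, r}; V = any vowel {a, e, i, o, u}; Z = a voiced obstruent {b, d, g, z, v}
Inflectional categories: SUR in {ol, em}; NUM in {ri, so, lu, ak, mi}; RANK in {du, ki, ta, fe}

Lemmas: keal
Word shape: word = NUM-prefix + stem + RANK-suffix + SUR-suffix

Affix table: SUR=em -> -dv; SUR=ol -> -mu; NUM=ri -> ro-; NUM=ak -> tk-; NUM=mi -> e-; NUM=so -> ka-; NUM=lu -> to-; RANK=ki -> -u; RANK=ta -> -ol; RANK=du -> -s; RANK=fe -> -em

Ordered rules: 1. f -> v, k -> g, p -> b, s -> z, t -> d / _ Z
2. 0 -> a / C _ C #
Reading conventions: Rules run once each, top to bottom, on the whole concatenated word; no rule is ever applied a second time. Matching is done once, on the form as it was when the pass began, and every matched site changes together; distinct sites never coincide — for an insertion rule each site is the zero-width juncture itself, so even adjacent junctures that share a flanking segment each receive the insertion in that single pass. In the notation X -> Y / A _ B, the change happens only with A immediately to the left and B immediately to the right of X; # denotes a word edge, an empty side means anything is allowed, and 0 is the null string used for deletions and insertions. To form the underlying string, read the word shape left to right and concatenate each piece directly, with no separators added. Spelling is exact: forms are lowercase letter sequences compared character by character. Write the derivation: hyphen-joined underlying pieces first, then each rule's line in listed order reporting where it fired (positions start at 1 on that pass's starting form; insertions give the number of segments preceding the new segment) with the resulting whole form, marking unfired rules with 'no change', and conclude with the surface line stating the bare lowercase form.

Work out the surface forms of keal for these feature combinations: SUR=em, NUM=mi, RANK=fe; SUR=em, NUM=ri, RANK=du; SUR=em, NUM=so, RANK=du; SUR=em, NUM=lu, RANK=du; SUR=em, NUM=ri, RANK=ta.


cell SUR=em, NUM=mi, RANK=fe:
underlying: e-keal-em-dv
1. f -> v, k -> g, p -> b, s -> z, t -> d / _ Z: no change
2. 0 -> a / C _ C #: inserts after position(s) 8: ekealemdav
surface: ekealemdav

cell SUR=em, NUM=ri, RANK=du:
underlying: ro-keal-s-dv
1. f -> v, k -> g, p -> b, s -> z, t -> d / _ Z: fires at position(s) 7: rokealzdv
2. 0 -> a / C _ C #: inserts after position(s) 8: rokealzdav
surface: rokealzdav

cell SUR=em, NUM=so, RANK=du:
underlying: ka-keal-s-dv
1. f -> v, k -> g, p -> b, s -> z, t -> d / _ Z: fires at position(s) 7: kakealzdv
2. 0 -> a / C _ C #: inserts after position(s) 8: kakealzdav
surface: kakealzdav

cell SUR=em, NUM=lu, RANK=du:
underlying: to-keal-s-dv
1. f -> v, k -> g, p -> b, s -> z, t -> d / _ Z: fires at position(s) 7: tokealzdv
2. 0 -> a / C _ C #: inserts after position(s) 8: tokealzdav
surface: tokealzdav

cell SUR=em, NUM=ri, RANK=ta:
underlying: ro-keal-ol-dv
1. f -> v, k -> g, p -> b, s -> z, t -> d / _ Z: no change
2. 0 -> a / C _ C #: inserts after position(s) 9: rokealoldav
surface: rokealoldav


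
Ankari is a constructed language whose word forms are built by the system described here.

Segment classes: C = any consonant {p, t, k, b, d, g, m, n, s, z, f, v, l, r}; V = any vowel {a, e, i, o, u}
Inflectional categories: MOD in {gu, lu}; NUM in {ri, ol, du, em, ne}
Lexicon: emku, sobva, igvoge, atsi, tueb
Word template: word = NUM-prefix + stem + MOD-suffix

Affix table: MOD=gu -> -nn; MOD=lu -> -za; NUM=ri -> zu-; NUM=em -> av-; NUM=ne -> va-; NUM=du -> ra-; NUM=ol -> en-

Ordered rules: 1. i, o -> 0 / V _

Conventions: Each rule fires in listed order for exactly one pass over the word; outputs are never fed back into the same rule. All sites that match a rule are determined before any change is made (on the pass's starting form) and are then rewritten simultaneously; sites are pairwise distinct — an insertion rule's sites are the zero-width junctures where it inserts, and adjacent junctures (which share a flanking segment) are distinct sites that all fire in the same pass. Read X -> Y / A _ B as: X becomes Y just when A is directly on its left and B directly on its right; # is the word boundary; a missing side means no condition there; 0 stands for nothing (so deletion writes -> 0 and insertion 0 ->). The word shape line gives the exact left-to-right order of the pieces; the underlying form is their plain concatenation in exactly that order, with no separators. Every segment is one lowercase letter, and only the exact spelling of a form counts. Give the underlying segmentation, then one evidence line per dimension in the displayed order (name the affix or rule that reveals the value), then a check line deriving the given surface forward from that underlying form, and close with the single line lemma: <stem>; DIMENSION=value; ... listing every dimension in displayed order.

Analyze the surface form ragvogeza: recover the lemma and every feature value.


underlying: ra-igvoge-za
MOD=lu - signalled by the affix -za
NUM=du - signalled by the affix ra-
check: raigvogeza -> ragvogeza
lemma: igvoge; MOD=lu; NUM=du


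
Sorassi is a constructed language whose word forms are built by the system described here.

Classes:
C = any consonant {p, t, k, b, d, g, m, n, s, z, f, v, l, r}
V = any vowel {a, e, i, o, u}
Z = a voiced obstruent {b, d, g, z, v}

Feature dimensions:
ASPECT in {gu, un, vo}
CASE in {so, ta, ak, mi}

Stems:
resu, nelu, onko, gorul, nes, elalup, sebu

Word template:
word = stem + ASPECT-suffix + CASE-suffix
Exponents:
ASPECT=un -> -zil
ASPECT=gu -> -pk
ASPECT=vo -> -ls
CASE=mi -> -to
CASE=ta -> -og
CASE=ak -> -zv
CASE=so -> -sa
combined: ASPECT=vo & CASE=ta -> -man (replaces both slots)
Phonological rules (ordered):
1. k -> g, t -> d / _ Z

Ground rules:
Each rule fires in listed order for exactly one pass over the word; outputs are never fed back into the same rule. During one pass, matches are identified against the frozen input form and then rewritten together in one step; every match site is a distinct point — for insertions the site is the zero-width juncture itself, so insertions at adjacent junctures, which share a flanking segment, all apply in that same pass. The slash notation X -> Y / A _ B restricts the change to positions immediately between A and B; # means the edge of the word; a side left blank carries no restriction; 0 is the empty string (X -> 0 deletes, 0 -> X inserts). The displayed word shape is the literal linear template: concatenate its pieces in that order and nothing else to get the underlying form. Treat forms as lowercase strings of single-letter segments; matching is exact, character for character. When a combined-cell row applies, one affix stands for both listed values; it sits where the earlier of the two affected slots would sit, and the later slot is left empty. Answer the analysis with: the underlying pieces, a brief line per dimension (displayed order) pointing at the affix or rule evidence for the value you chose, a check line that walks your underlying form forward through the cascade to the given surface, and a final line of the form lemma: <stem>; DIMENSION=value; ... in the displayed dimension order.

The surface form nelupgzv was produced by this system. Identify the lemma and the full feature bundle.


underlying: nelu-pk-zv
ASPECT=gu - signalled by the affix -pk
CASE=ak - signalled by the affix -zv
check: nelupkzv -> nelupgzv
lemma: nelu; ASPECT=gu; CASE=ak


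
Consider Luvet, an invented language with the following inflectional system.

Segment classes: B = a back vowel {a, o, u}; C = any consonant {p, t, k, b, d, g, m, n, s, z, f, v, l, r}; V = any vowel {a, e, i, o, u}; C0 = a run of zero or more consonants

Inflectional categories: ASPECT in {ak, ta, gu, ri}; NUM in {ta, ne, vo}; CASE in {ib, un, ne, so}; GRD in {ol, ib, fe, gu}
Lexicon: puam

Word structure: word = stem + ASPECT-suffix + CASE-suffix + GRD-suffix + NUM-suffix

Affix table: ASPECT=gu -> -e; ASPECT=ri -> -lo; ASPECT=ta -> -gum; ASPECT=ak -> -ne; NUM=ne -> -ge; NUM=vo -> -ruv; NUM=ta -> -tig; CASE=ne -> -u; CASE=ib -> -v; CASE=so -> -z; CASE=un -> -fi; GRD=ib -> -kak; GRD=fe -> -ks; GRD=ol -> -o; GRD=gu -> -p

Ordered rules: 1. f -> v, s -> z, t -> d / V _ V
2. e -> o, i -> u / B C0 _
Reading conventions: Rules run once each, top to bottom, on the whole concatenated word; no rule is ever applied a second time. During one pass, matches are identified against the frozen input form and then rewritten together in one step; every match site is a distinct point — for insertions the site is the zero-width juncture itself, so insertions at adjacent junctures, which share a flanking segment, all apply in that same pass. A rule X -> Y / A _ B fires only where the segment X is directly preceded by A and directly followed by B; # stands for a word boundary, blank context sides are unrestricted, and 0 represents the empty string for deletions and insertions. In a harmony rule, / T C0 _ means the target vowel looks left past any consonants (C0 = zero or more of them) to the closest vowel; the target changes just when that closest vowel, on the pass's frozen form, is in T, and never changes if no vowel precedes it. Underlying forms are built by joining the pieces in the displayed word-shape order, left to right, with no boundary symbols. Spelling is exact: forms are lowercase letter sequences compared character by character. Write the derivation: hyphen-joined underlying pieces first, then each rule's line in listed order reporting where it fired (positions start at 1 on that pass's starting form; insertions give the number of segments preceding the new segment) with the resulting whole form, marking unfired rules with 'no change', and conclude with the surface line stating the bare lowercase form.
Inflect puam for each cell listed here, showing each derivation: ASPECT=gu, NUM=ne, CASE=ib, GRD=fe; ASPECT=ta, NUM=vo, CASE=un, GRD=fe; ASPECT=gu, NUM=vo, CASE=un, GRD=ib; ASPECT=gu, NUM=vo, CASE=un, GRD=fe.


cell ASPECT=gu, NUM=ne, CASE=ib, GRD=fe:
underlying: puam-e-v-ks-ge
1. f -> v, s -> z, t -> d / V _ V: no change
2. e -> o, i -> u / B C0 _: fires at position(s) 5: puamovksge
surface: puamovksge

cell ASPECT=ta, NUM=vo, CASE=un, GRD=fe:
underlying: puam-gum-fi-ks-ruv
1. f -> v, s -> z, t -> d / V _ V: no change
2. e -> o, i -> u / B C0 _: fires at position(s) 9: puamgumfuksruv
surface: puamgumfuksruv

cell ASPECT=gu, NUM=vo, CASE=un, GRD=ib:
underlying: puam-e-fi-kak-ruv
1. f -> v, s -> z, t -> d / V _ V: fires at position(s) 6: puamevikakruv
2. e -> o, i -> u / B C0 _: fires at position(s) 5: puamovikakruv
surface: puamovikakruv

cell ASPECT=gu, NUM=vo, CASE=un, GRD=fe:
underlying: puam-e-fi-ks-ruv
1. f -> v, s -> z, t -> d / V _ V: fires at position(s) 6: puameviksruv
2. e -> o, i -> u / B C0 _: fires at position(s) 5: puamoviksruv
surface: puamoviksruv


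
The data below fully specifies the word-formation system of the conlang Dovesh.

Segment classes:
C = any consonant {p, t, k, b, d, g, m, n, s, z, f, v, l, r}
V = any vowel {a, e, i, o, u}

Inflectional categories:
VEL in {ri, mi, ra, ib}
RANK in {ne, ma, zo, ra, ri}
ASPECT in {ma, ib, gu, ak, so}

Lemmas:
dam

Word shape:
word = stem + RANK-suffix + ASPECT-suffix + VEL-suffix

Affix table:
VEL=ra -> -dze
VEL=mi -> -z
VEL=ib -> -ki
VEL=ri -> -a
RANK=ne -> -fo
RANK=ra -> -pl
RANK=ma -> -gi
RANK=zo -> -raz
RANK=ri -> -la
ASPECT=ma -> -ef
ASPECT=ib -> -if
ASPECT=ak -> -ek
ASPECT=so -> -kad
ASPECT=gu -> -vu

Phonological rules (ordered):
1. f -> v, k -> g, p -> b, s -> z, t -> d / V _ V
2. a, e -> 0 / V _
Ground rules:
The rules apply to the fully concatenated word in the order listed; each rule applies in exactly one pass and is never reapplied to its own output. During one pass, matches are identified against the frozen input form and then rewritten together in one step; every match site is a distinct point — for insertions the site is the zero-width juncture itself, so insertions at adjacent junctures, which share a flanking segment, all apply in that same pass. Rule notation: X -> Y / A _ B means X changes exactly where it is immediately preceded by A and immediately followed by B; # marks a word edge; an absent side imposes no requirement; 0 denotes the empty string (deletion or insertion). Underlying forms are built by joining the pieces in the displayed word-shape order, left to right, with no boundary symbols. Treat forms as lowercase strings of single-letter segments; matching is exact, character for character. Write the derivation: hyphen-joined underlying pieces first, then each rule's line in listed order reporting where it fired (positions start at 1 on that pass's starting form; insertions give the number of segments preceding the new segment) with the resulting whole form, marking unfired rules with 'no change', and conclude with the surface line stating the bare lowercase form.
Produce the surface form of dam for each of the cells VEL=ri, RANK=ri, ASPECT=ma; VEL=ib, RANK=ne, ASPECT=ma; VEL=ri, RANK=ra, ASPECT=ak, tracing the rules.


cell VEL=ri, RANK=ri, ASPECT=ma:
underlying: dam-la-ef-a
1. f -> v, k -> g, p -> b, s -> z, t -> d / V _ V: fires at position(s) 7: damlaeva
2. a, e -> 0 / V _: fires at position(s) 6: damlava
surface: damlava

cell VEL=ib, RANK=ne, ASPECT=ma:
underlying: dam-fo-ef-ki
1. f -> v, k -> g, p -> b, s -> z, t -> d / V _ V: no change
2. a, e -> 0 / V _: fires at position(s) 6: damfofki
surface: damfofki

cell VEL=ri, RANK=ra, ASPECT=ak:
underlying: dam-pl-ek-a
1. f -> v, k -> g, p -> b, s -> z, t -> d / V _ V: fires at position(s) 7: damplega
2. a, e -> 0 / V _: no change
surface: damplega


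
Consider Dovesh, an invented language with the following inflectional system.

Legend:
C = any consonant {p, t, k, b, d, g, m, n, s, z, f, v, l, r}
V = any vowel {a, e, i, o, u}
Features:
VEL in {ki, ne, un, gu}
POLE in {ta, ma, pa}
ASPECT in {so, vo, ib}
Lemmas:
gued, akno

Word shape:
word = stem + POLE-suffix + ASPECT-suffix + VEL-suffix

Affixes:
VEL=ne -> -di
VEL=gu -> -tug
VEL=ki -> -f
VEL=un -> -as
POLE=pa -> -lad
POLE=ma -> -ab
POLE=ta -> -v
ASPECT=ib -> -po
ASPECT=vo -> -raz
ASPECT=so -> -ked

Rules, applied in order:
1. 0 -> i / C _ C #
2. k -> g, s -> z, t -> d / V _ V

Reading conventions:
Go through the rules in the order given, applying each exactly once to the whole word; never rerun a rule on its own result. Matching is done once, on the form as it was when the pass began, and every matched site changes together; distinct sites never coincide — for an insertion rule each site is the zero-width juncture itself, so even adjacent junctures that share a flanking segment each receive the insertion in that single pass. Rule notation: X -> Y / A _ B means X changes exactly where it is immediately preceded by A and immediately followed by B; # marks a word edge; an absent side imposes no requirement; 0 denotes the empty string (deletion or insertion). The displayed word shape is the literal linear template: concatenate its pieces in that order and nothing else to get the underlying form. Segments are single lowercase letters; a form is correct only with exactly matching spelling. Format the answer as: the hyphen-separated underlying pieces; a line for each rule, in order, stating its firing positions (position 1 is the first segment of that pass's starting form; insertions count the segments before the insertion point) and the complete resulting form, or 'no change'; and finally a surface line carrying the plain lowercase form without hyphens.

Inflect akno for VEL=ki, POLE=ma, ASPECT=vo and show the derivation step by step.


underlying: akno-ab-raz-f
1. 0 -> i / C _ C #: inserts after position(s) 9: aknoabrazif
2. k -> g, s -> z, t -> d / V _ V: no change
surface: aknoabrazif


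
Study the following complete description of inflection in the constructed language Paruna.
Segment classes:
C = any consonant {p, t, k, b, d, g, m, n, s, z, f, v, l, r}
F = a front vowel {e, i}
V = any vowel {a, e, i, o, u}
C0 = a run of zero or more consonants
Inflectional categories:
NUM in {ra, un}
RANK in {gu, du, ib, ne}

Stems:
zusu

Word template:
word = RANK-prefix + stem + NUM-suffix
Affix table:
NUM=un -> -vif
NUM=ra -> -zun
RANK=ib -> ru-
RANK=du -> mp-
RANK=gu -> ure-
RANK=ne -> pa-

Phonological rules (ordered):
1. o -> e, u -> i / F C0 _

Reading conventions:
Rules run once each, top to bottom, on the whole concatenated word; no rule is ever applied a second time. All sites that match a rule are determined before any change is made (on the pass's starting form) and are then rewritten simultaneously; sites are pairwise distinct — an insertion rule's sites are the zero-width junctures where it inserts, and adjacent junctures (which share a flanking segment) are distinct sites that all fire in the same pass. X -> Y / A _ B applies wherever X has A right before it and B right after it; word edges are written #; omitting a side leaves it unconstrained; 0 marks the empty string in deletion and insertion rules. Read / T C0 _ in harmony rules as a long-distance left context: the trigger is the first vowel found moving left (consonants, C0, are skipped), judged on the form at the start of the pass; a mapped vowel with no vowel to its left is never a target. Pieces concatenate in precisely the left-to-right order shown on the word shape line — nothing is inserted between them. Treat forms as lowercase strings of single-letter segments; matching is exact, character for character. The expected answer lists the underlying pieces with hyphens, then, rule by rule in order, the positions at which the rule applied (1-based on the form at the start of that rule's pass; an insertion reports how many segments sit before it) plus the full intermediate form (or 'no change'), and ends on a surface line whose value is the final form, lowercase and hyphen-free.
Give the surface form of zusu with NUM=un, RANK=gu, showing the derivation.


underlying: ure-zusu-vif
1. o -> e, u -> i / F C0 _: fires at position(s) 5: urezisuvif
surface: urezisuvif


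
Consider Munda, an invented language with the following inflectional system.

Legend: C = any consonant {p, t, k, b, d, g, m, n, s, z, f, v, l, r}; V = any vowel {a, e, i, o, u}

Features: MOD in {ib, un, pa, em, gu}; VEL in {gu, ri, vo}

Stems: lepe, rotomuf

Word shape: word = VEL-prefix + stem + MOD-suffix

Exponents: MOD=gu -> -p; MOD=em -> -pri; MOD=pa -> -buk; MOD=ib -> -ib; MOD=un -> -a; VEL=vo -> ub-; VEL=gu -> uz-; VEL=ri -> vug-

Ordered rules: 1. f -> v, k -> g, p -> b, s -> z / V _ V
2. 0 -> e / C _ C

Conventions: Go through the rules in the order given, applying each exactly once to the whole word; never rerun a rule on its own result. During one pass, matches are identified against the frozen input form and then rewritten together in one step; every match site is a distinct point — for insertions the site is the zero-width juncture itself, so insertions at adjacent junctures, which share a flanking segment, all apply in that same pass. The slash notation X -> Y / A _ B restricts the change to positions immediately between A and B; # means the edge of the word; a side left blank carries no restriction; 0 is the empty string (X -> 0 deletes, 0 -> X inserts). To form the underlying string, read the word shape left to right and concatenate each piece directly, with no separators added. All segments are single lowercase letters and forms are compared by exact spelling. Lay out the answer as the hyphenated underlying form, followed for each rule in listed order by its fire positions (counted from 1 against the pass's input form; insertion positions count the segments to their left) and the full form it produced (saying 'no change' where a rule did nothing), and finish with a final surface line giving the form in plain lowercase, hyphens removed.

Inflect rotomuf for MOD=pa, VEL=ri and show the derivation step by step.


underlying: vug-rotomuf-buk
1. f -> v, k -> g, p -> b, s -> z / V _ V: no change
2. 0 -> e / C _ C: inserts after position(s) 3, 10: vugerotomufebuk
surface: vugerotomufebuk


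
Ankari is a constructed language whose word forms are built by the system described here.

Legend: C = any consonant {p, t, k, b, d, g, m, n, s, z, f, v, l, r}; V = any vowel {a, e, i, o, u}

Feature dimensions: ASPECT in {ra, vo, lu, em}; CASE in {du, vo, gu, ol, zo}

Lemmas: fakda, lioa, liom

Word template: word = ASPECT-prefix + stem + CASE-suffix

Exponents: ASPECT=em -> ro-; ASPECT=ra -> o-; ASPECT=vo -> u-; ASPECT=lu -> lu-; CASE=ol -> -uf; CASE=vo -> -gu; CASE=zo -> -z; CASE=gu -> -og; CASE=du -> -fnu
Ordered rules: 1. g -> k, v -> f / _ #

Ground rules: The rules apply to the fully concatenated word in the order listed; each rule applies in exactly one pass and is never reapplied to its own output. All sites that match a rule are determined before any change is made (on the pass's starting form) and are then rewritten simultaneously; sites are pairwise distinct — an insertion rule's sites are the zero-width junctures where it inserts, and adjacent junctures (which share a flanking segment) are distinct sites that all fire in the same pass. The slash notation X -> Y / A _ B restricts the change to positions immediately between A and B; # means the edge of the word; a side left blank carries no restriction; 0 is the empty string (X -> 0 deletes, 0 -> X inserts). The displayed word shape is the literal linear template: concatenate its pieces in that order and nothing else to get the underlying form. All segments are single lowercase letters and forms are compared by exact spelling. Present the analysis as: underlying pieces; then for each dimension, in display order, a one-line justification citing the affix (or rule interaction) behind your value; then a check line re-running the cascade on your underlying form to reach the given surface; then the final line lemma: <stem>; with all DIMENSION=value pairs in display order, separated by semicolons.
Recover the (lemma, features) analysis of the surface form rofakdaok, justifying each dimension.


underlying: ro-fakda-og
ASPECT=em - signalled by the affix ro-
CASE=gu - signalled by the affix -og
check: rofakdaog -> rofakdaok
lemma: fakda; ASPECT=em; CASE=gu


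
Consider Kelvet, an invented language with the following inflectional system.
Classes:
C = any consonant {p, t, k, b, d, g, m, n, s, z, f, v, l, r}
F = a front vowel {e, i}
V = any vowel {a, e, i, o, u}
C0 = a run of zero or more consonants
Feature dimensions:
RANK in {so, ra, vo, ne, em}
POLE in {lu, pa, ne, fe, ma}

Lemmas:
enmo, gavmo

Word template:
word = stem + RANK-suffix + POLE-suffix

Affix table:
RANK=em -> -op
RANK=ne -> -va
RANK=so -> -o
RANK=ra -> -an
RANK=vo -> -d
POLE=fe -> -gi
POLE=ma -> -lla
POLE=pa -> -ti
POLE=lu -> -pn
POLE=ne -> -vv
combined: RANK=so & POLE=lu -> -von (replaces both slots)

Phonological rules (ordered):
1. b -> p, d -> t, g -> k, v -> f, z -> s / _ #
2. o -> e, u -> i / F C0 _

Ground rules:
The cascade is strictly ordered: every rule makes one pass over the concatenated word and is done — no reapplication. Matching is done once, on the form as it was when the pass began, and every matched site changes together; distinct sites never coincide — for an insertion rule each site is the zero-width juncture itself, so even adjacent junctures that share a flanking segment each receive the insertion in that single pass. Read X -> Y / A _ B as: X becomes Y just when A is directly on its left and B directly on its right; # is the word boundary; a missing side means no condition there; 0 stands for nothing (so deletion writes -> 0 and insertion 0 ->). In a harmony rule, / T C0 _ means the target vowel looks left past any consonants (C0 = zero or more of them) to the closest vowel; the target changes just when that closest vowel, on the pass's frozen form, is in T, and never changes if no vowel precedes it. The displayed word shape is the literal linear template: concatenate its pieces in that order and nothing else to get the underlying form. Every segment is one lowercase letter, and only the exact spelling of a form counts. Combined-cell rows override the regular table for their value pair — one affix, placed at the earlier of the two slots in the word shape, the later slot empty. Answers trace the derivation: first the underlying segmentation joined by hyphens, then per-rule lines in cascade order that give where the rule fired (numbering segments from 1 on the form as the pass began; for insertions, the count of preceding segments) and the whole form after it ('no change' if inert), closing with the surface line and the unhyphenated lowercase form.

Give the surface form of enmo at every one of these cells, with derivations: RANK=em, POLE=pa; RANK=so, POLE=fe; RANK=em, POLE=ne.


cell RANK=em, POLE=pa:
underlying: enmo-op-ti
1. b -> p, d -> t, g -> k, v -> f, z -> s / _ #: no change
2. o -> e, u -> i / F C0 _: fires at position(s) 4: enmeopti
surface: enmeopti

cell RANK=so, POLE=fe:
underlying: enmo-o-gi
1. b -> p, d -> t, g -> k, v -> f, z -> s / _ #: no change
2. o -> e, u -> i / F C0 _: fires at position(s) 4: enmeogi
surface: enmeogi

cell RANK=em, POLE=ne:
underlying: enmo-op-vv
1. b -> p, d -> t, g -> k, v -> f, z -> s / _ #: fires at position(s) 8: enmoopvf
2. o -> e, u -> i / F C0 _: fires at position(s) 4: enmeopvf
surface: enmeopvf


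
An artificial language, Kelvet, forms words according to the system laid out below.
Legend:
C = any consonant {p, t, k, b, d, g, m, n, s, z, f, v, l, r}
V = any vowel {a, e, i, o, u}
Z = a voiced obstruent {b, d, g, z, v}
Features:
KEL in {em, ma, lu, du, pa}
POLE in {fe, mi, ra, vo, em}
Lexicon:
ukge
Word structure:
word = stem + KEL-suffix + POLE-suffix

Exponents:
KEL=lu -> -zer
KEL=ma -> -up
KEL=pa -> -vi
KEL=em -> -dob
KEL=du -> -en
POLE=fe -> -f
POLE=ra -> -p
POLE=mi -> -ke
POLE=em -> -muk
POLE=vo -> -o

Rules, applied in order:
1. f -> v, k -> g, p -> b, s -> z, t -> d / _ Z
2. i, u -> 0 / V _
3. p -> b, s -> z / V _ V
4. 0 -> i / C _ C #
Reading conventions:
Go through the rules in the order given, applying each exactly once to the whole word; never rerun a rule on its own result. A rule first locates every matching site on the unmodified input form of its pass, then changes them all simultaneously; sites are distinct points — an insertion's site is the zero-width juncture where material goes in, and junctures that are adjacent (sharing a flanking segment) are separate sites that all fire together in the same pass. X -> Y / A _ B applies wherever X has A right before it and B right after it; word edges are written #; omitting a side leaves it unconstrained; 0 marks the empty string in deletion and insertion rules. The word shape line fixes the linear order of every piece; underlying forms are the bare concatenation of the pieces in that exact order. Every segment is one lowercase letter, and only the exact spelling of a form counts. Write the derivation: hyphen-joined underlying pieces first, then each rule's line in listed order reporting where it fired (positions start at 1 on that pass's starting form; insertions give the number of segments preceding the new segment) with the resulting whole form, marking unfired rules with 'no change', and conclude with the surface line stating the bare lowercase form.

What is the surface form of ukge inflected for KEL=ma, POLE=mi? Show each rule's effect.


underlying: ukge-up-ke
1. f -> v, k -> g, p -> b, s -> z, t -> d / _ Z: fires at position(s) 2: uggeupke
2. i, u -> 0 / V _: fires at position(s) 5: uggepke
3. p -> b, s -> z / V _ V: no change
4. 0 -> i / C _ C #: no change
surface: uggepke
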